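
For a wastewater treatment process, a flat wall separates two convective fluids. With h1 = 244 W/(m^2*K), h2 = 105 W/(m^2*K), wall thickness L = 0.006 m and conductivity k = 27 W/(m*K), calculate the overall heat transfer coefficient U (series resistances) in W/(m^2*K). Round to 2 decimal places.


1/U = 1/h1 + L/k + 1/h2
1/U = 1/244 + 0.006/27 + 1/105
1/U = 0.0040983607 + 0.0002222222 + 0.0095238095
1/U = 0.0138443924
U = 72.23 W/(m^2*K)


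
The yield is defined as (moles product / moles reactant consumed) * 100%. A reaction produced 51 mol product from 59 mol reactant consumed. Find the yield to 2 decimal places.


Yield = (moles product / moles consumed) * 100%
Yield = (51 / 59) * 100
Yield = 0.8644 * 100
Yield = 86.44%


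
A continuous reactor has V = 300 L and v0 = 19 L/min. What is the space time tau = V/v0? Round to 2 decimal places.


tau = V / v0
tau = 300 / 19
tau = 15.79 min


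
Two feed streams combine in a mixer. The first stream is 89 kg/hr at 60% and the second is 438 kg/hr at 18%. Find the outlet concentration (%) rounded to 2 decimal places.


Mass balance on solute: F1*x1 + F2*x2 = F3*x3
F3 = F1 + F2 = 89 + 438 = 527 kg/hr
x3 = (F1*x1 + F2*x2)/F3
x3 = (89*0.6 + 438*0.18) / 527
x3 = 25.09%


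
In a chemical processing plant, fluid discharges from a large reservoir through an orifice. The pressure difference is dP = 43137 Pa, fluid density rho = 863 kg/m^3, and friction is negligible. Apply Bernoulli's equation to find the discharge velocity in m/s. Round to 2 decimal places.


v = sqrt(2*dP/rho)
v = sqrt(2*43137/863)
v = sqrt(99.969873)
v = 10.00 m/s


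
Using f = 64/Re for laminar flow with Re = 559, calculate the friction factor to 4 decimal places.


f = 64 / Re
f = 64 / 559
f = 0.1145


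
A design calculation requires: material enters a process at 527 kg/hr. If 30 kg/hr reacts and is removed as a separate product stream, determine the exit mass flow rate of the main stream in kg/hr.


Steady-state mass balance on the main outlet: F_out = F_in - F_removed
F_out = 527 - 30
F_out = 497 kg/hr


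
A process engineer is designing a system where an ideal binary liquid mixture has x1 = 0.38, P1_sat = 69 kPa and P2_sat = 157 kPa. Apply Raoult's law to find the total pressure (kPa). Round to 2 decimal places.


P = x1*P1_sat + x2*P2_sat
x2 = 1 - x1 = 1 - 0.38 = 0.62
P = 0.38*69 + 0.62*157
P = 26.22 + 97.34
P = 123.56 kPa


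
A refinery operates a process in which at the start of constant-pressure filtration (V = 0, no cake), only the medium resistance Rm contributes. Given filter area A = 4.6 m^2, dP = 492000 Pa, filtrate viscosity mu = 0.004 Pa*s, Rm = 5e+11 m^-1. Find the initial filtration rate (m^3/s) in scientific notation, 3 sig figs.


rate = A * dP / (mu * Rm)
rate = 4.6 * 492000 / (0.004 * 5e+11)
rate = 2263200.0 / 2.000e+09
rate = 1.13e-03 m^3/s


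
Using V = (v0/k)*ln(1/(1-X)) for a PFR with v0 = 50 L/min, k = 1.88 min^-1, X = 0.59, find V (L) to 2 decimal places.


V = (v0/k) * ln(1/(1-X))
V = (50/1.88) * ln(1/(1-0.59))
V = 26.595745 * ln(2.439024)
V = 26.595745 * 0.891598
V = 23.71 L


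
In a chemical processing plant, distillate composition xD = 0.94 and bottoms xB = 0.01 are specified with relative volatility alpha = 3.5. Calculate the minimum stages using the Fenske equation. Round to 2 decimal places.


N_min = ln((xD*(1-xB))/(xB*(1-xD))) / ln(alpha)
Numerator inside ln: 0.9306 / 0.0006 = 1551.0
ln(1551.0) = 7.346655
ln(alpha) = ln(3.5) = 1.252763
N_min = 7.346655 / 1.252763 = 5.86


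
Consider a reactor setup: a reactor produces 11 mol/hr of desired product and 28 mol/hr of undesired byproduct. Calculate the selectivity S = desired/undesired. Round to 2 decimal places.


S = desired product rate / undesired product rate
S = 11 / 28
S = 0.39


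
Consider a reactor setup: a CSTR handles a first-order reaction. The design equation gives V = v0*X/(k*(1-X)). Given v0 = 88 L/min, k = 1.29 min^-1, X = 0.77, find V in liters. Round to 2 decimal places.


V = v0 * X / (k * (1 - X))
V = 88 * 0.77 / (1.29 * (1 - 0.77))
V = 67.76 / (1.29 * 0.23)
V = 67.76 / 0.2967
V = 228.38 L


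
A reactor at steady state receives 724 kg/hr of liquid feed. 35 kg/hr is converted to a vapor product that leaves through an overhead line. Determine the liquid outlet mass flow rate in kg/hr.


Steady-state mass balance on the main outlet: F_out = F_in - F_removed
F_out = 724 - 35
F_out = 689 kg/hr


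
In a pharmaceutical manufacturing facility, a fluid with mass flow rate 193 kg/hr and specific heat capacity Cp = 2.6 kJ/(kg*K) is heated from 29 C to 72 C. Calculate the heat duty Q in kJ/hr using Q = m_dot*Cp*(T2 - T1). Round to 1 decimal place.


Q = m_dot * Cp * (T2 - T1)
Q = 193 * 2.6 * (72 - 29)
Q = 193 * 2.6 * 43
Q = 21577.4 kJ/hr


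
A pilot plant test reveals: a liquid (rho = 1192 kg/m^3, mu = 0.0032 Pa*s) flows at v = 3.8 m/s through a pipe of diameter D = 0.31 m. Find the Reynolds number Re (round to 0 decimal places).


Re = rho * v * D / mu
Re = 1192 * 3.8 * 0.31 / 0.0032
Re = 1404.176 / 0.0032
Re = 438805


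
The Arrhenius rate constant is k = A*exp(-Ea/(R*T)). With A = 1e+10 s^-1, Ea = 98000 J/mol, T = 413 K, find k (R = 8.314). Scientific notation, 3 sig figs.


k = A * exp(-Ea/(R*T))
k = 1e+10 * exp(-98000 / (8.314 * 413))
k = 1e+10 * exp(-28.540791)
k = 4.03e-03


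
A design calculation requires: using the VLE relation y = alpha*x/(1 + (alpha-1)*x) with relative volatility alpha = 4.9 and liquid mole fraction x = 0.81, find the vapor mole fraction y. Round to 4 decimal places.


y = alpha*x / (1 + (alpha-1)*x)
y = 4.9*0.81 / (1 + (4.9-1)*0.81)
y = 3.969 / (1 + 3.159)
y = 3.969 / 4.159
y = 0.9543


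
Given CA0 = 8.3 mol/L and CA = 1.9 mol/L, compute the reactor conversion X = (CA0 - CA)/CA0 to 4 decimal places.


X = (CA0 - CA) / CA0
X = (8.3 - 1.9) / 8.3
X = 6.4 / 8.3
X = 0.7711


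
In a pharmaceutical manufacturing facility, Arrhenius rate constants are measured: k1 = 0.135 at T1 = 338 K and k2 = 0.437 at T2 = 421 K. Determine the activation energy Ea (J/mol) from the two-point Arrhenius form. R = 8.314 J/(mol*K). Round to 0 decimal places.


Ea = R * ln(k2/k1) / (1/T1 - 1/T2)
ln(k2/k1) = ln(0.437/0.135) = 1.1746584
1/T1 - 1/T2 = 1/338 - 1/421 = 0.00058328297
Ea = 8.314 * 1.1746584 / 0.00058328297
Ea = 16743 J/mol


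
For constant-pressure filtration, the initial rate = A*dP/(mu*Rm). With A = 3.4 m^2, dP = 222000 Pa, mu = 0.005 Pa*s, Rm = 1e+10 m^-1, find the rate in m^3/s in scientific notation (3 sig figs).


rate = A * dP / (mu * Rm)
rate = 3.4 * 222000 / (0.005 * 1e+10)
rate = 754800.0 / 5.000e+07
rate = 1.51e-02 m^3/s


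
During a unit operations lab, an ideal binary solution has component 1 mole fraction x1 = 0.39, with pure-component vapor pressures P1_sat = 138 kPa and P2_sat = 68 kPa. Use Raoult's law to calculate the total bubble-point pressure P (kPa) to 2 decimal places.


P = x1*P1_sat + x2*P2_sat
x2 = 1 - x1 = 1 - 0.39 = 0.61
P = 0.39*138 + 0.61*68
P = 53.82 + 41.48
P = 95.30 kPa


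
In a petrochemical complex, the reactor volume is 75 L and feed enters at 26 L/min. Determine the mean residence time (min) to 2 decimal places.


tau = V / v0
tau = 75 / 26
tau = 2.88 min


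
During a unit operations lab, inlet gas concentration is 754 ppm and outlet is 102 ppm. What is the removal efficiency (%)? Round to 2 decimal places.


Efficiency = (G_in - G_out) / G_in * 100%
Efficiency = (754 - 102) / 754 * 100
Efficiency = 652 / 754 * 100
Efficiency = 86.47%


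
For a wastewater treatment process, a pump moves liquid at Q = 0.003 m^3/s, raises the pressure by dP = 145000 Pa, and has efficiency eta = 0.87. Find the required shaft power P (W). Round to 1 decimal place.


P = Q * dP / eta
P = 0.003 * 145000 / 0.87
P = 435.0 / 0.87
P = 500.0 W


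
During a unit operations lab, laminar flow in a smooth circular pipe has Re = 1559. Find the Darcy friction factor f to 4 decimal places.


f = 64 / Re
f = 64 / 1559
f = 0.0411


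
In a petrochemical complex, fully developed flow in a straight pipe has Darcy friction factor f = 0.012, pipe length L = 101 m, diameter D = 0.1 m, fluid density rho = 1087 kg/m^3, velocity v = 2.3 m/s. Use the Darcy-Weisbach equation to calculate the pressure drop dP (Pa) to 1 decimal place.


dP = f * (L/D) * (rho*v^2/2)
dP = 0.012 * (101/0.1) * (1087*2.3^2/2)
L/D = 1010.0
rho*v^2/2 = 1087*5.29/2 = 2875.115
dP = 0.012 * 1010.0 * 2875.115
dP = 34846.4 Pa


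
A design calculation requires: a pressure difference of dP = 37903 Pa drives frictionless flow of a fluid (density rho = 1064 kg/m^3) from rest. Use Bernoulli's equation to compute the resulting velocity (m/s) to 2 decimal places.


v = sqrt(2*dP/rho)
v = sqrt(2*37903/1064)
v = sqrt(71.246241)
v = 8.44 m/s


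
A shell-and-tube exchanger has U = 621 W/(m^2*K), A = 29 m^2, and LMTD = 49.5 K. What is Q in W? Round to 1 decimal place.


Q = U * A * LMTD
Q = 621 * 29 * 49.5
Q = 891445.5 W


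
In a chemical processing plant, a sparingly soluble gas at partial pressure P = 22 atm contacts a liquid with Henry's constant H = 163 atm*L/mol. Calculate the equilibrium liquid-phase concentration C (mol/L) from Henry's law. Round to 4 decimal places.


C = P / H
C = 22 / 163
C = 0.1350 mol/L


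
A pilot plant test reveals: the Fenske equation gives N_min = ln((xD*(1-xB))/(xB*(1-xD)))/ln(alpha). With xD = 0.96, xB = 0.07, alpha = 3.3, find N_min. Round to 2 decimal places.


N_min = ln((xD*(1-xB))/(xB*(1-xD))) / ln(alpha)
Numerator inside ln: 0.8928 / 0.0028 = 318.857143
ln(318.857143) = 5.764743
ln(alpha) = ln(3.3) = 1.193922
N_min = 5.764743 / 1.193922 = 4.83


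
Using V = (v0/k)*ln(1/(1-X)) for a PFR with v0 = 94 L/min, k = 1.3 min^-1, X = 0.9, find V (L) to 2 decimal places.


V = (v0/k) * ln(1/(1-X))
V = (94/1.3) * ln(1/(1-0.9))
V = 72.307692 * ln(10.0)
V = 72.307692 * 2.302585
V = 166.49 L


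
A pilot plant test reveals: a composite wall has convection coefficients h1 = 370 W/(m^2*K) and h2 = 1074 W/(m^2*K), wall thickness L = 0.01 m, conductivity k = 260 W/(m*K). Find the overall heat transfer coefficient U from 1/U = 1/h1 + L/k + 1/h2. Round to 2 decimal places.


1/U = 1/h1 + L/k + 1/h2
1/U = 1/370 + 0.01/260 + 1/1074
1/U = 0.0027027027 + 3.84615e-05 + 0.0009310987
1/U = 0.0036722629
U = 272.31 W/(m^2*K)


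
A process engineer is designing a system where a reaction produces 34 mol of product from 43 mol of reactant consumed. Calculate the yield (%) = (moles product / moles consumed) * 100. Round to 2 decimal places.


Yield = (moles product / moles consumed) * 100%
Yield = (34 / 43) * 100
Yield = 0.7907 * 100
Yield = 79.07%


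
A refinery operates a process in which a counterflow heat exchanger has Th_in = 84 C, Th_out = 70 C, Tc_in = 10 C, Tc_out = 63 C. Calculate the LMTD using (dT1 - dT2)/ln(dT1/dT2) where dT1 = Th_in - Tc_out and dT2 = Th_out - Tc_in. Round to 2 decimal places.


dT1 = Th_in - Tc_out = 84 - 63 = 21
dT2 = Th_out - Tc_in = 70 - 10 = 60
LMTD = (dT1 - dT2) / ln(dT1/dT2)
LMTD = (21 - 60) / ln(21/60)
LMTD = 37.15 K


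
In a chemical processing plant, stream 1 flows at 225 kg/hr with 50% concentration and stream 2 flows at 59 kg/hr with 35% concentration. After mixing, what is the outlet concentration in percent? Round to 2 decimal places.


Mass balance on solute: F1*x1 + F2*x2 = F3*x3
F3 = F1 + F2 = 225 + 59 = 284 kg/hr
x3 = (F1*x1 + F2*x2)/F3
x3 = (225*0.5 + 59*0.35) / 284
x3 = 46.88%


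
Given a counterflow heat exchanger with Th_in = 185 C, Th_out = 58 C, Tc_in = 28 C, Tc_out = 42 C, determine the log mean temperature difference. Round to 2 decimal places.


dT1 = Th_in - Tc_out = 185 - 42 = 143
dT2 = Th_out - Tc_in = 58 - 28 = 30
LMTD = (dT1 - dT2) / ln(dT1/dT2)
LMTD = (143 - 30) / ln(143/30)
LMTD = 72.36 K


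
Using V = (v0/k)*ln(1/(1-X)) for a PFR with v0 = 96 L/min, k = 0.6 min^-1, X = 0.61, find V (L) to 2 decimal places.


V = (v0/k) * ln(1/(1-X))
V = (96/0.6) * ln(1/(1-0.61))
V = 160.0 * ln(2.564103)
V = 160.0 * 0.941609
V = 150.66 L


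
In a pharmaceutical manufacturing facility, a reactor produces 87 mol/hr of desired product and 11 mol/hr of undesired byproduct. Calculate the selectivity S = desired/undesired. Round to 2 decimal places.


S = desired product rate / undesired product rate
S = 87 / 11
S = 7.91


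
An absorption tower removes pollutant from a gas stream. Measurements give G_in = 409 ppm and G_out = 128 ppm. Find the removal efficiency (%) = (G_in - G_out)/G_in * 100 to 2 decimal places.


Efficiency = (G_in - G_out) / G_in * 100%
Efficiency = (409 - 128) / 409 * 100
Efficiency = 281 / 409 * 100
Efficiency = 68.70%


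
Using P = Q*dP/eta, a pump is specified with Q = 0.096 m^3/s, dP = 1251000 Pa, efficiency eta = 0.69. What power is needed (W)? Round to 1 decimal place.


P = Q * dP / eta
P = 0.096 * 1251000 / 0.69
P = 120096.0 / 0.69
P = 174052.2 W


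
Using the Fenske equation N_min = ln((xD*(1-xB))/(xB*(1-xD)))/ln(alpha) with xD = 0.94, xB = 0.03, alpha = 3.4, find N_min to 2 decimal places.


N_min = ln((xD*(1-xB))/(xB*(1-xD))) / ln(alpha)
Numerator inside ln: 0.9118 / 0.0018 = 506.555556
ln(506.555556) = 6.227634
ln(alpha) = ln(3.4) = 1.223775
N_min = 6.227634 / 1.223775 = 5.09


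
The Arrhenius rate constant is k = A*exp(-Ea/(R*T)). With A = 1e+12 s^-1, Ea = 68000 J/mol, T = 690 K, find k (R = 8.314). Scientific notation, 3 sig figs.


k = A * exp(-Ea/(R*T))
k = 1e+12 * exp(-68000 / (8.314 * 690))
k = 1e+12 * exp(-11.853587)
k = 7.11e+06


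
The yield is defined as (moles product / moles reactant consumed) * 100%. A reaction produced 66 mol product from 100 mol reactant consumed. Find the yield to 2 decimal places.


Yield = (moles product / moles consumed) * 100%
Yield = (66 / 100) * 100
Yield = 0.66 * 100
Yield = 66.00%


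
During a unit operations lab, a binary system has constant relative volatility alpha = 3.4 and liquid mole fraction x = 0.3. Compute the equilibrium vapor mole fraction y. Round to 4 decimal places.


y = alpha*x / (1 + (alpha-1)*x)
y = 3.4*0.3 / (1 + (3.4-1)*0.3)
y = 1.02 / (1 + 0.72)
y = 1.02 / 1.72
y = 0.5930


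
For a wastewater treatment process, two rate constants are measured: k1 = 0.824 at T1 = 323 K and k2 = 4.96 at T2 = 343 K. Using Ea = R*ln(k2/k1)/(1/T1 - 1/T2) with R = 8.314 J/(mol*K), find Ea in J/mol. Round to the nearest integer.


Ea = R * ln(k2/k1) / (1/T1 - 1/T2)
ln(k2/k1) = ln(4.96/0.824) = 1.7949905
1/T1 - 1/T2 = 1/323 - 1/343 = 0.000180523337
Ea = 8.314 * 1.7949905 / 0.000180523337
Ea = 82668 J/mol


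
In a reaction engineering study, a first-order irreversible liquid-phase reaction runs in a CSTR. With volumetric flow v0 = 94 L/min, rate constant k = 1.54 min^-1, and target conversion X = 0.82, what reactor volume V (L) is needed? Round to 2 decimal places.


V = v0 * X / (k * (1 - X))
V = 94 * 0.82 / (1.54 * (1 - 0.82))
V = 77.08 / (1.54 * 0.18)
V = 77.08 / 0.2772
V = 278.07 L


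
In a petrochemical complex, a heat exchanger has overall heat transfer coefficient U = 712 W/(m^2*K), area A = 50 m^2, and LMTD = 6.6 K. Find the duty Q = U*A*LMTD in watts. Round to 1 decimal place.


Q = U * A * LMTD
Q = 712 * 50 * 6.6
Q = 234960.0 W


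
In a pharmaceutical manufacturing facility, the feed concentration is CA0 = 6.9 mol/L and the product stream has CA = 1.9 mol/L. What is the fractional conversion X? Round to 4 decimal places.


X = (CA0 - CA) / CA0
X = (6.9 - 1.9) / 6.9
X = 5.0 / 6.9
X = 0.7246


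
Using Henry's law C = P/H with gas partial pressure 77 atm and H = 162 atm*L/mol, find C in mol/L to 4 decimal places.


C = P / H
C = 77 / 162
C = 0.4753 mol/L


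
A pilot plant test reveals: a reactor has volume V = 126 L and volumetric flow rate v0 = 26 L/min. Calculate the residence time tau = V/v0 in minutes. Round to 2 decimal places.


tau = V / v0
tau = 126 / 26
tau = 4.85 min


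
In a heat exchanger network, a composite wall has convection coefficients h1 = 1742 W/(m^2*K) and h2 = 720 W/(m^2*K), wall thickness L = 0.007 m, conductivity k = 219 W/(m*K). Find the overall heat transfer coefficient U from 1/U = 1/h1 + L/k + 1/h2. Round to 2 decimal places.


1/U = 1/h1 + L/k + 1/h2
1/U = 1/1742 + 0.007/219 + 1/720
1/U = 0.0005740528 + 3.19635e-05 + 0.0013888889
1/U = 0.0019949052
U = 501.28 W/(m^2*K)


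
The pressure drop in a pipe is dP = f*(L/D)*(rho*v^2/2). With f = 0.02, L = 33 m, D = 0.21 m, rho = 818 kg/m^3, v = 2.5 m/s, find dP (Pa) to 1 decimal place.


dP = f * (L/D) * (rho*v^2/2)
dP = 0.02 * (33/0.21) * (818*2.5^2/2)
L/D = 157.14285714
rho*v^2/2 = 818*6.25/2 = 2556.25
dP = 0.02 * 157.14285714 * 2556.25
dP = 8033.9 Pa


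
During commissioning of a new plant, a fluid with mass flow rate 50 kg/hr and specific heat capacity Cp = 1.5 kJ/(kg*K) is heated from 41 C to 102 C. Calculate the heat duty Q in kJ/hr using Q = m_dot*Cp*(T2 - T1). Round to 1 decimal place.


Q = m_dot * Cp * (T2 - T1)
Q = 50 * 1.5 * (102 - 41)
Q = 50 * 1.5 * 61
Q = 4575.0 kJ/hr


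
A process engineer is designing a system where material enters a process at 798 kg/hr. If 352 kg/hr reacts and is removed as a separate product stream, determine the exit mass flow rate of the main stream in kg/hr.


Steady-state mass balance on the main outlet: F_out = F_in - F_removed
F_out = 798 - 352
F_out = 446 kg/hr


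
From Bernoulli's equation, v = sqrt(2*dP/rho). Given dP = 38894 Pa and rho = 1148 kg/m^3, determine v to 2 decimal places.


v = sqrt(2*dP/rho)
v = sqrt(2*38894/1148)
v = sqrt(67.759582)
v = 8.23 m/s


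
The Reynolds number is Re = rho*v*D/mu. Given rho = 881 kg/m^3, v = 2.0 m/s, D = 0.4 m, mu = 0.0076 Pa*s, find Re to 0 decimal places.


Re = rho * v * D / mu
Re = 881 * 2.0 * 0.4 / 0.0076
Re = 704.8 / 0.0076
Re = 92737


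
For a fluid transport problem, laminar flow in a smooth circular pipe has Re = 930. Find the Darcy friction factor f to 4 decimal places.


f = 64 / Re
f = 64 / 930
f = 0.0688


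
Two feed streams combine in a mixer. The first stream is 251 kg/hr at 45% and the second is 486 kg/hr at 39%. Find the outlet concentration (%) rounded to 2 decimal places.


Mass balance on solute: F1*x1 + F2*x2 = F3*x3
F3 = F1 + F2 = 251 + 486 = 737 kg/hr
x3 = (F1*x1 + F2*x2)/F3
x3 = (251*0.45 + 486*0.39) / 737
x3 = 41.04%


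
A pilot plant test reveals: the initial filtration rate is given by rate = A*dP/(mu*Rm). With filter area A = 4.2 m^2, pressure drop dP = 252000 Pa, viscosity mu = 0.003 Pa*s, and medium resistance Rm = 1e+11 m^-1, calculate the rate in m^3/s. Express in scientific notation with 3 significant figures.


rate = A * dP / (mu * Rm)
rate = 4.2 * 252000 / (0.003 * 1e+11)
rate = 1058400.0 / 3.000e+08
rate = 3.53e-03 m^3/s


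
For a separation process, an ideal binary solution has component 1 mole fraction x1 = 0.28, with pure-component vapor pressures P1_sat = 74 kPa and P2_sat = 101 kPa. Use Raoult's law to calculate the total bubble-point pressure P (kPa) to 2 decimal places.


P = x1*P1_sat + x2*P2_sat
x2 = 1 - x1 = 1 - 0.28 = 0.72
P = 0.28*74 + 0.72*101
P = 20.72 + 72.72
P = 93.44 kPa


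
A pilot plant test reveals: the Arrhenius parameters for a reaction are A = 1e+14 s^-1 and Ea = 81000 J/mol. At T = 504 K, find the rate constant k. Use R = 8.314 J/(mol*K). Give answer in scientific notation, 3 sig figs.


k = A * exp(-Ea/(R*T))
k = 1e+14 * exp(-81000 / (8.314 * 504))
k = 1e+14 * exp(-19.330561)
k = 4.03e+05


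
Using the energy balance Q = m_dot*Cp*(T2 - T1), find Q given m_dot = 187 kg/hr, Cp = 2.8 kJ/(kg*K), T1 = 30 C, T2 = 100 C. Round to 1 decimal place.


Q = m_dot * Cp * (T2 - T1)
Q = 187 * 2.8 * (100 - 30)
Q = 187 * 2.8 * 70
Q = 36652.0 kJ/hr


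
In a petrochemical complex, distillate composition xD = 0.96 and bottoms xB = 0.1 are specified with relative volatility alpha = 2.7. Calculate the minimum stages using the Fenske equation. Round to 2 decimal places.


N_min = ln((xD*(1-xB))/(xB*(1-xD))) / ln(alpha)
Numerator inside ln: 0.864 / 0.004 = 216.0
ln(216.0) = 5.375278
ln(alpha) = ln(2.7) = 0.993252
N_min = 5.375278 / 0.993252 = 5.41


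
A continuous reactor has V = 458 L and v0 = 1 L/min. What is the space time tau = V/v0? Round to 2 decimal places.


tau = V / v0
tau = 458 / 1
tau = 458.00 min


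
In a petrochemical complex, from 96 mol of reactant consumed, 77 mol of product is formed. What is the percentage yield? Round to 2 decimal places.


Yield = (moles product / moles consumed) * 100%
Yield = (77 / 96) * 100
Yield = 0.8021 * 100
Yield = 80.21%


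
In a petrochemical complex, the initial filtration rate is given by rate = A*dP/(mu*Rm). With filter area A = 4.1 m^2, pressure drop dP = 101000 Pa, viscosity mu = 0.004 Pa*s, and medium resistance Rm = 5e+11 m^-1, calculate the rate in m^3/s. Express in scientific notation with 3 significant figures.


rate = A * dP / (mu * Rm)
rate = 4.1 * 101000 / (0.004 * 5e+11)
rate = 414100.0 / 2.000e+09
rate = 2.07e-04 m^3/s


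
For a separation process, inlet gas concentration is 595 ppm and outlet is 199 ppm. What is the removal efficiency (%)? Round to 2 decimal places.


Efficiency = (G_in - G_out) / G_in * 100%
Efficiency = (595 - 199) / 595 * 100
Efficiency = 396 / 595 * 100
Efficiency = 66.55%


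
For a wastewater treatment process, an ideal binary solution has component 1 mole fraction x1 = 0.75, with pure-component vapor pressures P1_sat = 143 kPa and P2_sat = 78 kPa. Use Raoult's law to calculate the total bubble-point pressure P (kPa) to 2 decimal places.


P = x1*P1_sat + x2*P2_sat
x2 = 1 - x1 = 1 - 0.75 = 0.25
P = 0.75*143 + 0.25*78
P = 107.25 + 19.5
P = 126.75 kPa


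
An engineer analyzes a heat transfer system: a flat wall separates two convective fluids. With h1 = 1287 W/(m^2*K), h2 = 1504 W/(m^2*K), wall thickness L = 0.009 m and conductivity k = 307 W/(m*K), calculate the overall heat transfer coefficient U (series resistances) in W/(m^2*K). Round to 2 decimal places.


1/U = 1/h1 + L/k + 1/h2
1/U = 1/1287 + 0.009/307 + 1/1504
1/U = 0.0007770008 + 2.9316e-05 + 0.0006648936
1/U = 0.0014712104
U = 679.71 W/(m^2*K)


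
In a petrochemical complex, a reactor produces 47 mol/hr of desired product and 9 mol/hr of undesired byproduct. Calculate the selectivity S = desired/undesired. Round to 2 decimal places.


S = desired product rate / undesired product rate
S = 47 / 9
S = 5.22


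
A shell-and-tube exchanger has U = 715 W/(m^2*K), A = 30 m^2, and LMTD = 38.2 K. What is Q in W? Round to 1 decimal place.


Q = U * A * LMTD
Q = 715 * 30 * 38.2
Q = 819390.0 W


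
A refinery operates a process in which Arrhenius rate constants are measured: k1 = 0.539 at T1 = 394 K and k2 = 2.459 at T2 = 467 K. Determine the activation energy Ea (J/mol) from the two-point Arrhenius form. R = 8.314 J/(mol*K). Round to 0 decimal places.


Ea = R * ln(k2/k1) / (1/T1 - 1/T2)
ln(k2/k1) = ln(2.459/0.539) = 1.5177945
1/T1 - 1/T2 = 1/394 - 1/467 = 0.000396743443
Ea = 8.314 * 1.5177945 / 0.000396743443
Ea = 31806 J/mol


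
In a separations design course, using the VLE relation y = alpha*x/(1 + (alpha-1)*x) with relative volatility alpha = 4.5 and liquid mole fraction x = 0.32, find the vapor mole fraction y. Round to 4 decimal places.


y = alpha*x / (1 + (alpha-1)*x)
y = 4.5*0.32 / (1 + (4.5-1)*0.32)
y = 1.44 / (1 + 1.12)
y = 1.44 / 2.12
y = 0.6792


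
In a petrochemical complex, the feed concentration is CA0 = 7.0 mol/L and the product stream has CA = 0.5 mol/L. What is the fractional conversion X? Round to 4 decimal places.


X = (CA0 - CA) / CA0
X = (7.0 - 0.5) / 7.0
X = 6.5 / 7.0
X = 0.9286


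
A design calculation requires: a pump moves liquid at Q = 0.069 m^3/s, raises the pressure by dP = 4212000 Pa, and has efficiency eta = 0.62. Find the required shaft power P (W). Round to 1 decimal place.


P = Q * dP / eta
P = 0.069 * 4212000 / 0.62
P = 290628.0 / 0.62
P = 468754.8 W


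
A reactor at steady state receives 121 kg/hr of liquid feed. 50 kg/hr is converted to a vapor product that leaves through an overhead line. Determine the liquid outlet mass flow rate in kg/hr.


Steady-state mass balance on the main outlet: F_out = F_in - F_removed
F_out = 121 - 50
F_out = 71 kg/hr


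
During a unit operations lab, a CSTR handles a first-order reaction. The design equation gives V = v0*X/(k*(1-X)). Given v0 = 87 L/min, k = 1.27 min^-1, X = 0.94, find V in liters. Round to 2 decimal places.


V = v0 * X / (k * (1 - X))
V = 87 * 0.94 / (1.27 * (1 - 0.94))
V = 81.78 / (1.27 * 0.06)
V = 81.78 / 0.0762
V = 1073.23 L


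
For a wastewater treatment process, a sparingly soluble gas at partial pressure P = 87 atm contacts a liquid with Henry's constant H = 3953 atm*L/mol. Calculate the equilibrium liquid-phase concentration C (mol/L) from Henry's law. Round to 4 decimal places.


C = P / H
C = 87 / 3953
C = 0.0220 mol/L


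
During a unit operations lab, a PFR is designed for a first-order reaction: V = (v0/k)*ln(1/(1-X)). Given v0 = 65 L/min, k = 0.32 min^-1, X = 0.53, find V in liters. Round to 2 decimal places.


V = (v0/k) * ln(1/(1-X))
V = (65/0.32) * ln(1/(1-0.53))
V = 203.125 * ln(2.12766)
V = 203.125 * 0.755023
V = 153.36 L


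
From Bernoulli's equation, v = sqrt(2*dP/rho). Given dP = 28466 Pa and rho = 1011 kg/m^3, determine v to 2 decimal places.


v = sqrt(2*dP/rho)
v = sqrt(2*28466/1011)
v = sqrt(56.312562)
v = 7.50 m/s


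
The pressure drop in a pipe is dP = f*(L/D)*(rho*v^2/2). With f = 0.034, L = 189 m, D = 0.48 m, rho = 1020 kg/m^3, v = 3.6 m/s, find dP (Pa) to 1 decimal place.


dP = f * (L/D) * (rho*v^2/2)
dP = 0.034 * (189/0.48) * (1020*3.6^2/2)
L/D = 393.75
rho*v^2/2 = 1020*12.96/2 = 6609.6
dP = 0.034 * 393.75 * 6609.6
dP = 88486.0 Pa


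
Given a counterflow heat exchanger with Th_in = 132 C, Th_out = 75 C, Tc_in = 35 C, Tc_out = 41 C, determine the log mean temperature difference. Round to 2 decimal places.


dT1 = Th_in - Tc_out = 132 - 41 = 91
dT2 = Th_out - Tc_in = 75 - 35 = 40
LMTD = (dT1 - dT2) / ln(dT1/dT2)
LMTD = (91 - 40) / ln(91/40)
LMTD = 62.05 K


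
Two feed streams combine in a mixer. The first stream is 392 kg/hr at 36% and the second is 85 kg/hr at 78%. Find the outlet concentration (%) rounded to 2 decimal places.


Mass balance on solute: F1*x1 + F2*x2 = F3*x3
F3 = F1 + F2 = 392 + 85 = 477 kg/hr
x3 = (F1*x1 + F2*x2)/F3
x3 = (392*0.36 + 85*0.78) / 477
x3 = 43.48%


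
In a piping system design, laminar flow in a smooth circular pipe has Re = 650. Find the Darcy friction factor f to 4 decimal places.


f = 64 / Re
f = 64 / 650
f = 0.0985


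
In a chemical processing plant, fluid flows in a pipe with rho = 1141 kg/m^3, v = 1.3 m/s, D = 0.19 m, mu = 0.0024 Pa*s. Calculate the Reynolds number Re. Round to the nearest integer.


Re = rho * v * D / mu
Re = 1141 * 1.3 * 0.19 / 0.0024
Re = 281.827 / 0.0024
Re = 117428


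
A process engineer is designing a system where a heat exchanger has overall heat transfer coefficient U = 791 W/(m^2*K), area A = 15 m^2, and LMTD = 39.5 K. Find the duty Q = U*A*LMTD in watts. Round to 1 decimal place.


Q = U * A * LMTD
Q = 791 * 15 * 39.5
Q = 468667.5 W


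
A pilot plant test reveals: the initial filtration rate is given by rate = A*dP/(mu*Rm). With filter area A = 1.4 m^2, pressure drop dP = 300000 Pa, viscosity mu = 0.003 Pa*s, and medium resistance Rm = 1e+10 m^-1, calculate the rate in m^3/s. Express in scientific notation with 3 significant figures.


rate = A * dP / (mu * Rm)
rate = 1.4 * 300000 / (0.003 * 1e+10)
rate = 420000.0 / 3.000e+07
rate = 1.40e-02 m^3/s


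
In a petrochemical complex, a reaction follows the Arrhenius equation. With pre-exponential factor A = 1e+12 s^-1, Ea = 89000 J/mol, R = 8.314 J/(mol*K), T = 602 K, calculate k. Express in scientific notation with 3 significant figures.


k = A * exp(-Ea/(R*T))
k = 1e+12 * exp(-89000 / (8.314 * 602))
k = 1e+12 * exp(-17.782118)
k = 1.89e+04


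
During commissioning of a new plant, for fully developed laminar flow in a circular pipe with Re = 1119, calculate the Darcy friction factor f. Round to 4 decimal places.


f = 64 / Re
f = 64 / 1119
f = 0.0572


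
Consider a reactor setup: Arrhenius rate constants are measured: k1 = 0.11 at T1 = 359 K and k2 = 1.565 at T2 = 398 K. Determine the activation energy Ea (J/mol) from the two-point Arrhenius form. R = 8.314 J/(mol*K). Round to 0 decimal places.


Ea = R * ln(k2/k1) / (1/T1 - 1/T2)
ln(k2/k1) = ln(1.565/0.11) = 2.6551607
1/T1 - 1/T2 = 1/359 - 1/398 = 0.000272952506
Ea = 8.314 * 2.6551607 / 0.000272952506
Ea = 80875 J/mol


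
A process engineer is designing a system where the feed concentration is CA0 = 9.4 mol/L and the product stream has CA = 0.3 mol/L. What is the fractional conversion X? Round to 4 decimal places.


X = (CA0 - CA) / CA0
X = (9.4 - 0.3) / 9.4
X = 9.1 / 9.4
X = 0.9681


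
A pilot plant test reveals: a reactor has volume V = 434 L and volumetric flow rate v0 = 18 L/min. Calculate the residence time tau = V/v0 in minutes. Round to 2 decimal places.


tau = V / v0
tau = 434 / 18
tau = 24.11 min


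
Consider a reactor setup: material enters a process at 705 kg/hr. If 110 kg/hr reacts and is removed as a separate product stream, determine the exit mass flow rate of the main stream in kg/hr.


Steady-state mass balance on the main outlet: F_out = F_in - F_removed
F_out = 705 - 110
F_out = 595 kg/hr


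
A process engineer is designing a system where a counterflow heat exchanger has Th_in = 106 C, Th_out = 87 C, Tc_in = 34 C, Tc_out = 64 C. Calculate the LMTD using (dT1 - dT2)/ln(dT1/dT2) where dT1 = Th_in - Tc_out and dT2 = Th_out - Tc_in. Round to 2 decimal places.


dT1 = Th_in - Tc_out = 106 - 64 = 42
dT2 = Th_out - Tc_in = 87 - 34 = 53
LMTD = (dT1 - dT2) / ln(dT1/dT2)
LMTD = (42 - 53) / ln(42/53)
LMTD = 47.29 K


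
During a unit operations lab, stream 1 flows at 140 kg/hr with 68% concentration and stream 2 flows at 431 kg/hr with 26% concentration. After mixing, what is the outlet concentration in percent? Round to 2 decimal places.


Mass balance on solute: F1*x1 + F2*x2 = F3*x3
F3 = F1 + F2 = 140 + 431 = 571 kg/hr
x3 = (F1*x1 + F2*x2)/F3
x3 = (140*0.68 + 431*0.26) / 571
x3 = 36.30%


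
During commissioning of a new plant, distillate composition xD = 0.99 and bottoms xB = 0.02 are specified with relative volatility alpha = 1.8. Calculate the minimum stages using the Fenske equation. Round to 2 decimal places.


N_min = ln((xD*(1-xB))/(xB*(1-xD))) / ln(alpha)
Numerator inside ln: 0.9702 / 0.0002 = 4851.0
ln(4851.0) = 8.48694
ln(alpha) = ln(1.8) = 0.587787
N_min = 8.48694 / 0.587787 = 14.44


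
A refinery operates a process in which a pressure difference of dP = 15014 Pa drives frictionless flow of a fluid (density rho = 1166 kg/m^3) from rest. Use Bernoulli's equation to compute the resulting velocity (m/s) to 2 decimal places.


v = sqrt(2*dP/rho)
v = sqrt(2*15014/1166)
v = sqrt(25.753002)
v = 5.07 m/s


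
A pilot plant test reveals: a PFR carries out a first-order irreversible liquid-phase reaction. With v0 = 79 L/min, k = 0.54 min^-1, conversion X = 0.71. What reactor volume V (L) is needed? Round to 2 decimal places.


V = (v0/k) * ln(1/(1-X))
V = (79/0.54) * ln(1/(1-0.71))
V = 146.296296 * ln(3.448276)
V = 146.296296 * 1.237874
V = 181.10 L


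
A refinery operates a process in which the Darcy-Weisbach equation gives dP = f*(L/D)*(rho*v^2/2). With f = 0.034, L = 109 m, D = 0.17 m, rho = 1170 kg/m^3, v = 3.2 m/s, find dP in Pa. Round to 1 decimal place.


dP = f * (L/D) * (rho*v^2/2)
dP = 0.034 * (109/0.17) * (1170*3.2^2/2)
L/D = 641.17647059
rho*v^2/2 = 1170*10.24/2 = 5990.4
dP = 0.034 * 641.17647059 * 5990.4
dP = 130590.7 Pa


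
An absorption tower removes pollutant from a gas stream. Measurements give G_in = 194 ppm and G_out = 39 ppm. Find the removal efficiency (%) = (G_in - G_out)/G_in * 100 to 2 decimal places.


Efficiency = (G_in - G_out) / G_in * 100%
Efficiency = (194 - 39) / 194 * 100
Efficiency = 155 / 194 * 100
Efficiency = 79.90%


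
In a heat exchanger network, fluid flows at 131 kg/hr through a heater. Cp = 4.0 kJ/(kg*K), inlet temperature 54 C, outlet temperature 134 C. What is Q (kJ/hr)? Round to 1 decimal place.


Q = m_dot * Cp * (T2 - T1)
Q = 131 * 4.0 * (134 - 54)
Q = 131 * 4.0 * 80
Q = 41920.0 kJ/hr


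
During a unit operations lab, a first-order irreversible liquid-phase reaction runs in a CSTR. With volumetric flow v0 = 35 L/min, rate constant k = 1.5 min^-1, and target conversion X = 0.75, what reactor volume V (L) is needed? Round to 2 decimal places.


V = v0 * X / (k * (1 - X))
V = 35 * 0.75 / (1.5 * (1 - 0.75))
V = 26.25 / (1.5 * 0.25)
V = 26.25 / 0.375
V = 70.00 L


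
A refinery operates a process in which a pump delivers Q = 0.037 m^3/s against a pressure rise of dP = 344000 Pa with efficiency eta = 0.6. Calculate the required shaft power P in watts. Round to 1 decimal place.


P = Q * dP / eta
P = 0.037 * 344000 / 0.6
P = 12728.0 / 0.6
P = 21213.3 W


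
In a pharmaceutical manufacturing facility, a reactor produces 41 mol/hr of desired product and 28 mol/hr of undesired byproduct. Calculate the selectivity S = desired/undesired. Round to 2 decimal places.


S = desired product rate / undesired product rate
S = 41 / 28
S = 1.46


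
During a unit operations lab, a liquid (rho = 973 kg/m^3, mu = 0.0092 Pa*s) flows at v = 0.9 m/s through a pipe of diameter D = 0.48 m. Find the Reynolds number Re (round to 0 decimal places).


Re = rho * v * D / mu
Re = 973 * 0.9 * 0.48 / 0.0092
Re = 420.336 / 0.0092
Re = 45689


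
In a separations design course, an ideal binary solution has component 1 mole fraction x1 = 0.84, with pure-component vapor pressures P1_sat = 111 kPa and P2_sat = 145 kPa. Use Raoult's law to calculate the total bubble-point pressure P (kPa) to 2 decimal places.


P = x1*P1_sat + x2*P2_sat
x2 = 1 - x1 = 1 - 0.84 = 0.16
P = 0.84*111 + 0.16*145
P = 93.24 + 23.2
P = 116.44 kPa


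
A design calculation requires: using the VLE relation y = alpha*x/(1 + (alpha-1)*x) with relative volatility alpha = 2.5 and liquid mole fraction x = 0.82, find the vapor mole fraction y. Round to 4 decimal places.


y = alpha*x / (1 + (alpha-1)*x)
y = 2.5*0.82 / (1 + (2.5-1)*0.82)
y = 2.05 / (1 + 1.23)
y = 2.05 / 2.23
y = 0.9193


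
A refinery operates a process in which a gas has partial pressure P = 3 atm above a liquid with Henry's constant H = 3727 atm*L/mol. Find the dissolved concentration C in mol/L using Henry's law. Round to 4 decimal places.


C = P / H
C = 3 / 3727
C = 0.0008 mol/L


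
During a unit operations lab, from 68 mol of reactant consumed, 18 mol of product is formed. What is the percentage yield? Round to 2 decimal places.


Yield = (moles product / moles consumed) * 100%
Yield = (18 / 68) * 100
Yield = 0.2647 * 100
Yield = 26.47%


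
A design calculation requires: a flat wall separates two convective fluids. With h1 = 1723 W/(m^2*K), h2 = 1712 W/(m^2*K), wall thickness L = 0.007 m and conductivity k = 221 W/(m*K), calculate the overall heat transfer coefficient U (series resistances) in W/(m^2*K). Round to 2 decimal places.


1/U = 1/h1 + L/k + 1/h2
1/U = 1/1723 + 0.007/221 + 1/1712
1/U = 0.0005803831 + 3.16742e-05 + 0.0005841121
1/U = 0.0011961694
U = 836.00 W/(m^2*K)


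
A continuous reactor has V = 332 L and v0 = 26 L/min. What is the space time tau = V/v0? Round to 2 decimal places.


tau = V / v0
tau = 332 / 26
tau = 12.77 min


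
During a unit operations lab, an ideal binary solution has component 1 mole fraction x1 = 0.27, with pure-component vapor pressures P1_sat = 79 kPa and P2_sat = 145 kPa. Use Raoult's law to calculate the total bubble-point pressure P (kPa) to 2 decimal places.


P = x1*P1_sat + x2*P2_sat
x2 = 1 - x1 = 1 - 0.27 = 0.73
P = 0.27*79 + 0.73*145
P = 21.33 + 105.85
P = 127.18 kPa


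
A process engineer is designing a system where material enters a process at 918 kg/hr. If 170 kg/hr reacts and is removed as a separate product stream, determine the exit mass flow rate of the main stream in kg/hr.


Steady-state mass balance on the main outlet: F_out = F_in - F_removed
F_out = 918 - 170
F_out = 748 kg/hr


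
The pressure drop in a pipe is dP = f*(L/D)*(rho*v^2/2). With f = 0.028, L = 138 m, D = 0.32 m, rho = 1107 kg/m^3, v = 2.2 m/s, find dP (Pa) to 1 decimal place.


dP = f * (L/D) * (rho*v^2/2)
dP = 0.028 * (138/0.32) * (1107*2.2^2/2)
L/D = 431.25
rho*v^2/2 = 1107*4.84/2 = 2678.94
dP = 0.028 * 431.25 * 2678.94
dP = 32348.2 Pa


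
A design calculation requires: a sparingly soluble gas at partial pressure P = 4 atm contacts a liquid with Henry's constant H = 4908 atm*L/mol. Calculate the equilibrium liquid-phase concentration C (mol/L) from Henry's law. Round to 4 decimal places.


C = P / H
C = 4 / 4908
C = 0.0008 mol/L


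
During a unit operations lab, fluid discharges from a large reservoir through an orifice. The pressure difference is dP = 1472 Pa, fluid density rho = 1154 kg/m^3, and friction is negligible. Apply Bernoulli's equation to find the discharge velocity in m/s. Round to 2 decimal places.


v = sqrt(2*dP/rho)
v = sqrt(2*1472/1154)
v = sqrt(2.551127)
v = 1.60 m/s


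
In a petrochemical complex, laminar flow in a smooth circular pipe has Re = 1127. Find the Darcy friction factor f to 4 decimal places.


f = 64 / Re
f = 64 / 1127
f = 0.0568


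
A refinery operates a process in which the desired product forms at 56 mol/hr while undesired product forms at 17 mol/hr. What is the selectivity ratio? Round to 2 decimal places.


S = desired product rate / undesired product rate
S = 56 / 17
S = 3.29


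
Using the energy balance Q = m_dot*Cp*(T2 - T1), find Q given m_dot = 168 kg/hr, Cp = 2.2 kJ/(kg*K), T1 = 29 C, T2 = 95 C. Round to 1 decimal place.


Q = m_dot * Cp * (T2 - T1)
Q = 168 * 2.2 * (95 - 29)
Q = 168 * 2.2 * 66
Q = 24393.6 kJ/hr


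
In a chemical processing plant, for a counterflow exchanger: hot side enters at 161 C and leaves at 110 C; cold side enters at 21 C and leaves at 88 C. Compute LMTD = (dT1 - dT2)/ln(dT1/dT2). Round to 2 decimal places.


dT1 = Th_in - Tc_out = 161 - 88 = 73
dT2 = Th_out - Tc_in = 110 - 21 = 89
LMTD = (dT1 - dT2) / ln(dT1/dT2)
LMTD = (73 - 89) / ln(73/89)
LMTD = 80.74 K


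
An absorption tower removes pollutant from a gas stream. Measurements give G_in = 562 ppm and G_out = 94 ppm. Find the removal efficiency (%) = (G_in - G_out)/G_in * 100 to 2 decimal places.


Efficiency = (G_in - G_out) / G_in * 100%
Efficiency = (562 - 94) / 562 * 100
Efficiency = 468 / 562 * 100
Efficiency = 83.27%


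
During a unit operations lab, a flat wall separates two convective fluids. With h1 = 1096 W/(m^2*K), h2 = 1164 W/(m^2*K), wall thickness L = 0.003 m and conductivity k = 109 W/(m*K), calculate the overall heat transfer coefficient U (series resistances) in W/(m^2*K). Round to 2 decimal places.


1/U = 1/h1 + L/k + 1/h2
1/U = 1/1096 + 0.003/109 + 1/1164
1/U = 0.0009124088 + 2.75229e-05 + 0.0008591065
1/U = 0.0017990382
U = 555.85 W/(m^2*K)


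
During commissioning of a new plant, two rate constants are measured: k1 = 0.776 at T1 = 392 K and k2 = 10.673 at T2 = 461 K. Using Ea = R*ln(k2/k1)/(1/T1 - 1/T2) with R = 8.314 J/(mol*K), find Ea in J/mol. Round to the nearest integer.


Ea = R * ln(k2/k1) / (1/T1 - 1/T2)
ln(k2/k1) = ln(10.673/0.776) = 2.6213199
1/T1 - 1/T2 = 1/392 - 1/461 = 0.000381823011
Ea = 8.314 * 2.6213199 / 0.000381823011
Ea = 57078 J/mol


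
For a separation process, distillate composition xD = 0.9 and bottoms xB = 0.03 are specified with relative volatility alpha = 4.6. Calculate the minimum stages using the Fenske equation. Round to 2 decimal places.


N_min = ln((xD*(1-xB))/(xB*(1-xD))) / ln(alpha)
Numerator inside ln: 0.873 / 0.003 = 291.0
ln(291.0) = 5.673323
ln(alpha) = ln(4.6) = 1.526056
N_min = 5.673323 / 1.526056 = 3.72
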